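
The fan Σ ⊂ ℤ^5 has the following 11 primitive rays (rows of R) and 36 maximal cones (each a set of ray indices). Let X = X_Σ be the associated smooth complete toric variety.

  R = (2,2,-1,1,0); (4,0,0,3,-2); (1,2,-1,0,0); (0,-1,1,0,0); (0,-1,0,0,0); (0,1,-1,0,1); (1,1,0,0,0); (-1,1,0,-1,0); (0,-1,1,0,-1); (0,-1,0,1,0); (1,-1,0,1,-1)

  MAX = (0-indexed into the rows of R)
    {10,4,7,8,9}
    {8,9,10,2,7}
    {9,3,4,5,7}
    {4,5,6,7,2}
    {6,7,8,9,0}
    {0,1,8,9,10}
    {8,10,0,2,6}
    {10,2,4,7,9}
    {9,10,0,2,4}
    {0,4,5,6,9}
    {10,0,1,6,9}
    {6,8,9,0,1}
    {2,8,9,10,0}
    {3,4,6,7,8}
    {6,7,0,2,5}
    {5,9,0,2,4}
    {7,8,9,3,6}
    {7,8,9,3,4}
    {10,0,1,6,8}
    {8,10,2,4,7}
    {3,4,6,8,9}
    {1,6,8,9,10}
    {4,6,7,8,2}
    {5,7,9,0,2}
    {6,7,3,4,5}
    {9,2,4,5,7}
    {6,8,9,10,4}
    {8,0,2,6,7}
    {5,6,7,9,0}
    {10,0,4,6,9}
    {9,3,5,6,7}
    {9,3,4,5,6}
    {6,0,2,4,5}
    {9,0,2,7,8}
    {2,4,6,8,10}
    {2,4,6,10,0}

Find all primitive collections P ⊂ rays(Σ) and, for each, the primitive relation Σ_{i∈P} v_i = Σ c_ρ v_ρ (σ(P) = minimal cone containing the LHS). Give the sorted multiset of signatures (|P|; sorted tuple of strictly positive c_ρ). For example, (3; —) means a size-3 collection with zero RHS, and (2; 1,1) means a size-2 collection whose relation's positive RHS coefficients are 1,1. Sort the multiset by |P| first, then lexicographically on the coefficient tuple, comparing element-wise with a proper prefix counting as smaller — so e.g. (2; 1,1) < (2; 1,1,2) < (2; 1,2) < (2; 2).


|primitive collections| = 18. Relations:

  P={5,8}:  v_{5} + v_{8} = 0 — sig = (2; —)
  P={2,3}:  v_{2} + v_{3} = v_{6} — sig = (2; 1)
  P={5,10}:  v_{5} + v_{10} = v_{2} + v_{4} + v_{9} — sig = (2; 1,1,1)
  P={1,5}:  v_{1} + v_{5} = v_{0} + v_{6} + v_{9} + v_{10} — sig = (2; 1,1,1,1)
  P={3,10}:  v_{3} + v_{10} = v_{4} + v_{6} + v_{8} + v_{9} — sig = (2; 1,1,1,1)
  P={1,7}:  v_{1} + v_{7} = v_{0} + v_{2} + 2·v_{8} + v_{9} — sig = (2; 1,1,1,2)
  P={1,2}:  v_{1} + v_{2} = 2·v_{0} + v_{8} + v_{10} — sig = (2; 1,1,2)
  P={1,3}:  v_{1} + v_{3} = 3·v_{6} + v_{8} + 2·v_{9} + v_{10} — sig = (2; 1,1,2,3)
  P={0,3}:  v_{0} + v_{3} = 2·v_{6} + v_{9} — sig = (2; 1,2)
  P={1,4}:  v_{1} + v_{4} = 2·v_{6} + v_{9} + 2·v_{10} — sig = (2; 1,2,2)
  P={0,4,7}:  v_{0} + v_{4} + v_{7} = v_{2} — sig = (3; 1)
  P={2,6,9}:  v_{2} + v_{6} + v_{9} = v_{0} — sig = (3; 1)
  P={0,4,8}:  v_{0} + v_{4} + v_{8} = v_{6} + v_{10} — sig = (3; 1,1)
  P={6,7,10}:  v_{6} + v_{7} + v_{10} = v_{2} + v_{8} — sig = (3; 1,1)
  P={0,7,10}:  v_{0} + v_{7} + v_{10} = 2·v_{2} + v_{8} + v_{9} — sig = (3; 1,1,2)
  P={4,6,7,9}:  v_{4} + v_{6} + v_{7} + v_{9} = 0 — sig = (4; —)
  P={2,4,8,9}:  v_{2} + v_{4} + v_{8} + v_{9} = v_{10} — sig = (4; 1)
  P={0,6,8,9,10}:  v_{0} + v_{6} + v_{8} + v_{9} + v_{10} = v_{1} — sig = (5; 1)

Sorted signature multiset PRS(X):
    |P|=2: 10 collections, coeffs (), (1), (1,1,1), (1,1,1,1), (1,1,1,1), (1,1,1,2), (1,1,2), (1,1,2,3), (1,2), (1,2,2)
    |P|=3: 5 collections, coeffs (1), (1), (1,1), (1,1), (1,1,2)
    |P|=4: 2 collections, coeffs (), (1)
    |P|=5: 1 collection, coeffs (1)


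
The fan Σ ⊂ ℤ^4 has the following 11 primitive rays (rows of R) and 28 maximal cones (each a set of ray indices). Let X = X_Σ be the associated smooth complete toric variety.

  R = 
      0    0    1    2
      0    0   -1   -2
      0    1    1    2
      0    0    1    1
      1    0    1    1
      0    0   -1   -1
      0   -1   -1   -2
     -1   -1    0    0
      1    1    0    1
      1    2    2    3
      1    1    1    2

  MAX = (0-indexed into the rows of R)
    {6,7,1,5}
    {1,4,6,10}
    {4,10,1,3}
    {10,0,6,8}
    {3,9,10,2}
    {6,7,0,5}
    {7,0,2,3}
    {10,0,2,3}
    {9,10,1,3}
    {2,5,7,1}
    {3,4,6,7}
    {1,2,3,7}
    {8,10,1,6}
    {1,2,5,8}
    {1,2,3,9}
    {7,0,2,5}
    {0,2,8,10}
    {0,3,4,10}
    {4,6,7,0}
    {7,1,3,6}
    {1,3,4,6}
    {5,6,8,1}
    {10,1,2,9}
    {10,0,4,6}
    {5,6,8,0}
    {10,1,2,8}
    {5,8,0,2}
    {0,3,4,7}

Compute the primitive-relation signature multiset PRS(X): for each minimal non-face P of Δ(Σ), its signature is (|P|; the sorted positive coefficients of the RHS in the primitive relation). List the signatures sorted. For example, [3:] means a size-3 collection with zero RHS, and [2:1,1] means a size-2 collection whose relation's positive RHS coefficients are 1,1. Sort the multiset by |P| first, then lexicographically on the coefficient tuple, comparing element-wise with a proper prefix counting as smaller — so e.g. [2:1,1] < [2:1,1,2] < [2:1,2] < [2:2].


Σ has 20 primitive collections:

  P={0,1}:  v_{0} + v_{1} = 0  ⇒ sig = [2:]
  P={2,6}:  v_{2} + v_{6} = 0  ⇒ sig = [2:]
  P={3,5}:  v_{3} + v_{5} = 0  ⇒ sig = [2:]
  P={3,8}:  v_{3} + v_{8} = v_{10}  ⇒ sig = [2:1]
  P={5,10}:  v_{5} + v_{10} = v_{8}  ⇒ sig = [2:1]
  P={7,10}:  v_{7} + v_{10} = v_{0}  ⇒ sig = [2:1]
  P={2,4}:  v_{2} + v_{4} = v_{3} + v_{10}  ⇒ sig = [2:1,1]
  P={4,5}:  v_{4} + v_{5} = v_{6} + v_{10}  ⇒ sig = [2:1,1]
  P={7,8}:  v_{7} + v_{8} = v_{0} + v_{5}  ⇒ sig = [2:1,1]
  P={7,9}:  v_{7} + v_{9} = v_{2} + v_{3}  ⇒ sig = [2:1,1]
  P={0,9}:  v_{0} + v_{9} = v_{2} + v_{3} + v_{10}  ⇒ sig = [2:1,1,1]
  P={5,9}:  v_{5} + v_{9} = v_{1} + v_{2} + v_{10}  ⇒ sig = [2:1,1,1]
  P={6,9}:  v_{6} + v_{9} = v_{1} + v_{3} + v_{10}  ⇒ sig = [2:1,1,1]
  P={8,9}:  v_{8} + v_{9} = v_{1} + v_{2} + 2·v_{10}  ⇒ sig = [2:1,1,2]
  P={4,8}:  v_{4} + v_{8} = v_{6} + 2·v_{10}  ⇒ sig = [2:1,2]
  P={4,9}:  v_{4} + v_{9} = v_{1} + 2·v_{3} + 2·v_{10}  ⇒ sig = [2:1,2,2]
  P={3,6,10}:  v_{3} + v_{6} + v_{10} = v_{4}  ⇒ sig = [3:1]
  P={0,3,6}:  v_{0} + v_{3} + v_{6} = v_{4} + v_{7}  ⇒ sig = [3:1,1]
  P={1,4,7}:  v_{1} + v_{4} + v_{7} = v_{3} + v_{6}  ⇒ sig = [3:1,1]
  P={1,2,3,10}:  v_{1} + v_{2} + v_{3} + v_{10} = v_{9}  ⇒ sig = [4:1]

Hence PRS(X_Σ) =
    [2:]
    [2:]
    [2:]
    [2:1]
    [2:1]
    [2:1]
    [2:1,1]
    [2:1,1]
    [2:1,1]
    [2:1,1]
    [2:1,1,1]
    [2:1,1,1]
    [2:1,1,1]
    [2:1,1,2]
    [2:1,2]
    [2:1,2,2]
    [3:1]
    [3:1,1]
    [3:1,1]
    [4:1]


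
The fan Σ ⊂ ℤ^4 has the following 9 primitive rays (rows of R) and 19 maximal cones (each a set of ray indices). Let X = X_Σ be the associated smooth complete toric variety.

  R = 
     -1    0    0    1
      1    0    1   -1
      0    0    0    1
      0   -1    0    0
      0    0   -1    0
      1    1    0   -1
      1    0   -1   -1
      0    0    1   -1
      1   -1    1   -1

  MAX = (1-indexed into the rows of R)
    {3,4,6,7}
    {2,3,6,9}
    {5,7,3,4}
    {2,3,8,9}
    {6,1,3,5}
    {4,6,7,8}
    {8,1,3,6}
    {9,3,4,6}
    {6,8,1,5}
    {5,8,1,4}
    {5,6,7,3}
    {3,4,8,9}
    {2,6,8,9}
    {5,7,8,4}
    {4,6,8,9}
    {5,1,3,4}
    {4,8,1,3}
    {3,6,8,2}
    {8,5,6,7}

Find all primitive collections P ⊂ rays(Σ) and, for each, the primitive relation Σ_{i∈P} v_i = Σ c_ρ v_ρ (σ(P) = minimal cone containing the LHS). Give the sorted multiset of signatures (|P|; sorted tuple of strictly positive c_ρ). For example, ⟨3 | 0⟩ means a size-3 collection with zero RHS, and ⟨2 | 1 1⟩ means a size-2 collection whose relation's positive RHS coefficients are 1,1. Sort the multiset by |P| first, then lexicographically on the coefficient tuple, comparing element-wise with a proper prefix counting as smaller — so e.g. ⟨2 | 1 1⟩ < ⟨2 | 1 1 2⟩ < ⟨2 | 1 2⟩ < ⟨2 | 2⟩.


14 collections generate NE(X_Σ); each relation:

  P = {1,7}:  v_{1} + v_{7} = v_{5}  so sig = ⟨2 | 1⟩
  P = {2,4}:  v_{2} + v_{4} = v_{9}  so sig = ⟨2 | 1⟩
  P = {1,2}:  v_{1} + v_{2} = v_{3} + v_{8}  so sig = ⟨2 | 1 1⟩
  P = {2,5}:  v_{2} + v_{5} = v_{4} + v_{6}  so sig = ⟨2 | 1 1⟩
  P = {1,9}:  v_{1} + v_{9} = v_{3} + v_{4} + v_{8}  so sig = ⟨2 | 1 1 1⟩
  P = {5,9}:  v_{5} + v_{9} = 2·v_{4} + v_{6}  so sig = ⟨2 | 1 2⟩
  P = {2,7}:  v_{2} + v_{7} = 2·v_{4} + 2·v_{6}  so sig = ⟨2 | 2 2⟩
  P = {7,9}:  v_{7} + v_{9} = 3·v_{4} + 2·v_{6}  so sig = ⟨2 | 2 3⟩
  P = {1,4,6}:  v_{1} + v_{4} + v_{6} = 0  so sig = ⟨3 | 0⟩
  P = {3,5,8}:  v_{3} + v_{5} + v_{8} = 0  so sig = ⟨3 | 0⟩
  P = {4,5,6}:  v_{4} + v_{5} + v_{6} = v_{7}  so sig = ⟨3 | 1⟩
  P = {3,7,8}:  v_{3} + v_{7} + v_{8} = v_{4} + v_{6}  so sig = ⟨3 | 1 1⟩
  P = {3,4,6,8}:  v_{3} + v_{4} + v_{6} + v_{8} = v_{2}  so sig = ⟨4 | 1⟩
  P = {3,6,8,9}:  v_{3} + v_{6} + v_{8} + v_{9} = 2·v_{2}  so sig = ⟨4 | 2⟩

Signatures (|P|; sorted positive RHS coefficients), sorted:
    ⟨2 | 1⟩
    ⟨2 | 1⟩
    ⟨2 | 1 1⟩
    ⟨2 | 1 1⟩
    ⟨2 | 1 1 1⟩
    ⟨2 | 1 2⟩
    ⟨2 | 2 2⟩
    ⟨2 | 2 3⟩
    ⟨3 | 0⟩
    ⟨3 | 0⟩
    ⟨3 | 1⟩
    ⟨3 | 1 1⟩
    ⟨4 | 1⟩
    ⟨4 | 2⟩


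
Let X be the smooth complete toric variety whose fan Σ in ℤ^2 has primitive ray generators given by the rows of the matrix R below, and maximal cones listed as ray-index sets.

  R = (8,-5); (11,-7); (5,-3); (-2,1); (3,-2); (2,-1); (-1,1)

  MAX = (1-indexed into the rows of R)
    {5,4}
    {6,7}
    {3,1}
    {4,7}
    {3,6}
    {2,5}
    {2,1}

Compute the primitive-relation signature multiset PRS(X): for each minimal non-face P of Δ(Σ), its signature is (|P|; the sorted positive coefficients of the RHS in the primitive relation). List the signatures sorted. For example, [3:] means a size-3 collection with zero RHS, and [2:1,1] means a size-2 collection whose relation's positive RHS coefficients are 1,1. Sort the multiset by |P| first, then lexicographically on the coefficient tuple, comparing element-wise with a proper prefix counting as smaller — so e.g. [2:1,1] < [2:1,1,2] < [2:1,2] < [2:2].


14 collections generate NE(X_Σ); each relation:

  {4,6}:  v_{4} + v_{6} = 0 ; sig = [2:]
  {1,5}:  v_{1} + v_{5} = v_{2} ; sig = [2:1]
  {3,4}:  v_{3} + v_{4} = v_{5} ; sig = [2:1]
  {3,5}:  v_{3} + v_{5} = v_{1} ; sig = [2:1]
  {5,6}:  v_{5} + v_{6} = v_{3} ; sig = [2:1]
  {5,7}:  v_{5} + v_{7} = v_{6} ; sig = [2:1]
  {1,7}:  v_{1} + v_{7} = v_{3} + v_{6} ; sig = [2:1,1]
  {2,6}:  v_{2} + v_{6} = v_{1} + v_{3} ; sig = [2:1,1]
  {1,4}:  v_{1} + v_{4} = 2·v_{5} ; sig = [2:2]
  {1,6}:  v_{1} + v_{6} = 2·v_{3} ; sig = [2:2]
  {2,3}:  v_{2} + v_{3} = 2·v_{1} ; sig = [2:2]
  {2,7}:  v_{2} + v_{7} = 2·v_{3} ; sig = [2:2]
  {3,7}:  v_{3} + v_{7} = 2·v_{6} ; sig = [2:2]
  {2,4}:  v_{2} + v_{4} = 3·v_{5} ; sig = [2:3]

Hence PRS(X_Σ) =
{ [2:],  [2:1] ×5,  [2:1,1] ×2,  [2:2] ×5,  [2:3] }


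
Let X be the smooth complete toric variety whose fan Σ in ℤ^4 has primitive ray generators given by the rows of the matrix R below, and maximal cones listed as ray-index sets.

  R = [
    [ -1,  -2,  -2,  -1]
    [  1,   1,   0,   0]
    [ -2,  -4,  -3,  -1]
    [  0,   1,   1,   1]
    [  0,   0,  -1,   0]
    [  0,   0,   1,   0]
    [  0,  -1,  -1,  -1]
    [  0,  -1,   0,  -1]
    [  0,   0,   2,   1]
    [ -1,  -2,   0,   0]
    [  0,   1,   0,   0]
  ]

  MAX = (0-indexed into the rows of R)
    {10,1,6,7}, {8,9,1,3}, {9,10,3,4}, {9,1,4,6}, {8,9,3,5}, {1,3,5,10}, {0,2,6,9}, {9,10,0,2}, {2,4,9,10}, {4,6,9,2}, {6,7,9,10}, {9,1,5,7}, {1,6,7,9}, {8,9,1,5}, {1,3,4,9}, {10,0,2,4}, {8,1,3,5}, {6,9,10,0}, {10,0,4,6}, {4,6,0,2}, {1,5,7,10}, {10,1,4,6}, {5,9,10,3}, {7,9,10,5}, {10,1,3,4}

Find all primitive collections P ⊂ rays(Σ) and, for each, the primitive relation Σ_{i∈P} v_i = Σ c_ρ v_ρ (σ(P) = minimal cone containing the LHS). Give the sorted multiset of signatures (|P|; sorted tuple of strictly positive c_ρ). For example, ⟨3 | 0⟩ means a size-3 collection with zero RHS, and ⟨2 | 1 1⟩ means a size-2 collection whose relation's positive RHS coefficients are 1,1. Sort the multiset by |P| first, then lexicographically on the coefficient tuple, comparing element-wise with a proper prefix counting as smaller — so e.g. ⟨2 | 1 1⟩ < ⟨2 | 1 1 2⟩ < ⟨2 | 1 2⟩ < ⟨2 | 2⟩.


Σ has 24 primitive collections:

  P={3,6}:  v_{3} + v_{6} = 0 ; sig = ⟨2 | 0⟩
  P={4,5}:  v_{4} + v_{5} = 0 ; sig = ⟨2 | 0⟩
  P={0,8}:  v_{0} + v_{8} = v_{9} ; sig = ⟨2 | 1⟩
  P={3,7}:  v_{3} + v_{7} = v_{5} ; sig = ⟨2 | 1⟩
  P={4,7}:  v_{4} + v_{7} = v_{6} ; sig = ⟨2 | 1⟩
  P={5,6}:  v_{5} + v_{6} = v_{7} ; sig = ⟨2 | 1⟩
  P={0,1}:  v_{0} + v_{1} = v_{4} + v_{6} ; sig = ⟨2 | 1 1⟩
  P={2,5}:  v_{2} + v_{5} = v_{0} + v_{9} ; sig = ⟨2 | 1 1⟩
  P={8,10}:  v_{8} + v_{10} = v_{3} + v_{5} ; sig = ⟨2 | 1 1⟩
  P={0,3}:  v_{0} + v_{3} = v_{4} + v_{9} + v_{10} ; sig = ⟨2 | 1 1 1⟩
  P={0,5}:  v_{0} + v_{5} = v_{6} + v_{9} + v_{10} ; sig = ⟨2 | 1 1 1⟩
  P={2,7}:  v_{2} + v_{7} = v_{0} + v_{6} + v_{9} ; sig = ⟨2 | 1 1 1⟩
  P={4,8}:  v_{4} + v_{8} = v_{1} + v_{3} + v_{9} ; sig = ⟨2 | 1 1 1⟩
  P={6,8}:  v_{6} + v_{8} = v_{1} + v_{5} + v_{9} ; sig = ⟨2 | 1 1 1⟩
  P={0,7}:  v_{0} + v_{7} = 2·v_{6} + v_{9} + v_{10} ; sig = ⟨2 | 1 1 2⟩
  P={1,2}:  v_{1} + v_{2} = 2·v_{4} + v_{6} + v_{9} ; sig = ⟨2 | 1 1 2⟩
  P={7,8}:  v_{7} + v_{8} = v_{1} + 2·v_{5} + v_{9} ; sig = ⟨2 | 1 1 2⟩
  P={2,8}:  v_{2} + v_{8} = v_{4} + 2·v_{9} ; sig = ⟨2 | 1 2⟩
  P={2,3}:  v_{2} + v_{3} = 2·v_{4} + 2·v_{9} + v_{10} ; sig = ⟨2 | 1 2 2⟩
  P={1,9,10}:  v_{1} + v_{9} + v_{10} = 0 ; sig = ⟨3 | 0⟩
  P={0,4,9}:  v_{0} + v_{4} + v_{9} = v_{2} ; sig = ⟨3 | 1⟩
  P={2,6,10}:  v_{2} + v_{6} + v_{10} = 2·v_{0} ; sig = ⟨3 | 2⟩
  P={1,3,5,9}:  v_{1} + v_{3} + v_{5} + v_{9} = v_{8} ; sig = ⟨4 | 1⟩
  P={4,6,9,10}:  v_{4} + v_{6} + v_{9} + v_{10} = v_{0} ; sig = ⟨4 | 1⟩

so the primitive-relation signature multiset is
{ ⟨2 | 0⟩ ×2,  ⟨2 | 1⟩ ×4,  ⟨2 | 1 1⟩ ×3,  ⟨2 | 1 1 1⟩ ×5,  ⟨2 | 1 1 2⟩ ×3,  ⟨2 | 1 2⟩,  ⟨2 | 1 2 2⟩,  ⟨3 | 0⟩,  ⟨3 | 1⟩,  ⟨3 | 2⟩,  ⟨4 | 1⟩ ×2 }


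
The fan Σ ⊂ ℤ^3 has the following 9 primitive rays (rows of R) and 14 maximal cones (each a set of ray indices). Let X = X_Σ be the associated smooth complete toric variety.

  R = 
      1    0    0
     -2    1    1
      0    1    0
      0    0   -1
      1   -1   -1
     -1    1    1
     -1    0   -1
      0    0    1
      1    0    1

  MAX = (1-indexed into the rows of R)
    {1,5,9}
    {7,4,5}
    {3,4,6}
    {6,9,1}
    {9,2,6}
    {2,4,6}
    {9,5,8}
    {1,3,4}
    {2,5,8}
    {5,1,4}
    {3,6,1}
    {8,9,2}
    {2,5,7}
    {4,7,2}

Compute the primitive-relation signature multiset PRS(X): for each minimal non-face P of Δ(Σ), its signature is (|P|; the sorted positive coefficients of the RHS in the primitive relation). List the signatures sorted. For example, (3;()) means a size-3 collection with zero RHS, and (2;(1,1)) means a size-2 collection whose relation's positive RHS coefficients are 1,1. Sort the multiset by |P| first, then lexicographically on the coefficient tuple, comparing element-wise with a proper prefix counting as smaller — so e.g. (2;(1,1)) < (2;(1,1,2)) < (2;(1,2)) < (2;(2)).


18 collections generate NE(X_Σ); each relation:

  P={4,8}:  v_{4} + v_{8} = 0  so sig = (2;())
  P={5,6}:  v_{5} + v_{6} = 0  so sig = (2;())
  P={7,9}:  v_{7} + v_{9} = 0  so sig = (2;())
  P={1,2}:  v_{1} + v_{2} = v_{6}  so sig = (2;(1))
  P={1,7}:  v_{1} + v_{7} = v_{4}  so sig = (2;(1))
  P={1,8}:  v_{1} + v_{8} = v_{9}  so sig = (2;(1))
  P={4,9}:  v_{4} + v_{9} = v_{1}  so sig = (2;(1))
  P={3,5}:  v_{3} + v_{5} = v_{1} + v_{4}  so sig = (2;(1,1))
  P={3,8}:  v_{3} + v_{8} = v_{1} + v_{6}  so sig = (2;(1,1))
  P={6,7}:  v_{6} + v_{7} = v_{2} + v_{4}  so sig = (2;(1,1))
  P={6,8}:  v_{6} + v_{8} = v_{2} + v_{9}  so sig = (2;(1,1))
  P={7,8}:  v_{7} + v_{8} = v_{2} + v_{5}  so sig = (2;(1,1))
  P={2,3}:  v_{2} + v_{3} = v_{4} + 2·v_{6}  so sig = (2;(1,2))
  P={3,7}:  v_{3} + v_{7} = 2·v_{4} + v_{6}  so sig = (2;(1,2))
  P={3,9}:  v_{3} + v_{9} = 2·v_{1} + v_{6}  so sig = (2;(1,2))
  P={1,4,6}:  v_{1} + v_{4} + v_{6} = v_{3}  so sig = (3;(1))
  P={2,4,5}:  v_{2} + v_{4} + v_{5} = v_{7}  so sig = (3;(1))
  P={2,5,9}:  v_{2} + v_{5} + v_{9} = v_{8}  so sig = (3;(1))

Sorted signature multiset PRS(X):
[(2;()), (2;()), (2;()), (2;(1)), (2;(1)), (2;(1)), (2;(1)), (2;(1,1)), (2;(1,1)), (2;(1,1)), (2;(1,1)), (2;(1,1)), (2;(1,2)), (2;(1,2)), (2;(1,2)), (3;(1)), (3;(1)), (3;(1))]


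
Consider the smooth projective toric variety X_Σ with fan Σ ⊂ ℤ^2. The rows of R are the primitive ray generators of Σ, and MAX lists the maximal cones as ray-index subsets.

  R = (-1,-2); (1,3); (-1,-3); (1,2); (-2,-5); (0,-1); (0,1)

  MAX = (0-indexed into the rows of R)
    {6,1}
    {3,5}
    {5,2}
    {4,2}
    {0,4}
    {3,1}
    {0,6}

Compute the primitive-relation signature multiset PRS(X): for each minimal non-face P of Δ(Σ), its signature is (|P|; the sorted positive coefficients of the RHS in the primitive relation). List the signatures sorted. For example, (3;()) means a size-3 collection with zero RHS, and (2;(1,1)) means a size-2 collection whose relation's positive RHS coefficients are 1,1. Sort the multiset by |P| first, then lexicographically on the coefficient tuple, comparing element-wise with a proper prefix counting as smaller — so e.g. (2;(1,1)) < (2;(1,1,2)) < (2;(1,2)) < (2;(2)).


14 minimal non-faces of Δ(Σ) (on 7 rays):

  P = {0,3}:  v_{0} + v_{3} = 0  so sig = (2;())
  P = {1,2}:  v_{1} + v_{2} = 0  so sig = (2;())
  P = {5,6}:  v_{5} + v_{6} = 0  so sig = (2;())
  P = {0,1}:  v_{0} + v_{1} = v_{6}  so sig = (2;(1))
  P = {0,2}:  v_{0} + v_{2} = v_{4}  so sig = (2;(1))
  P = {0,5}:  v_{0} + v_{5} = v_{2}  so sig = (2;(1))
  P = {1,4}:  v_{1} + v_{4} = v_{0}  so sig = (2;(1))
  P = {1,5}:  v_{1} + v_{5} = v_{3}  so sig = (2;(1))
  P = {2,3}:  v_{2} + v_{3} = v_{5}  so sig = (2;(1))
  P = {2,6}:  v_{2} + v_{6} = v_{0}  so sig = (2;(1))
  P = {3,4}:  v_{3} + v_{4} = v_{2}  so sig = (2;(1))
  P = {3,6}:  v_{3} + v_{6} = v_{1}  so sig = (2;(1))
  P = {4,5}:  v_{4} + v_{5} = 2·v_{2}  so sig = (2;(2))
  P = {4,6}:  v_{4} + v_{6} = 2·v_{0}  so sig = (2;(2))

Hence PRS(X_Σ) =
    |P|=2: 14 collections, coeffs (), (), (), (1), (1), (1), (1), (1), (1), (1), (1), (1), (2), (2)


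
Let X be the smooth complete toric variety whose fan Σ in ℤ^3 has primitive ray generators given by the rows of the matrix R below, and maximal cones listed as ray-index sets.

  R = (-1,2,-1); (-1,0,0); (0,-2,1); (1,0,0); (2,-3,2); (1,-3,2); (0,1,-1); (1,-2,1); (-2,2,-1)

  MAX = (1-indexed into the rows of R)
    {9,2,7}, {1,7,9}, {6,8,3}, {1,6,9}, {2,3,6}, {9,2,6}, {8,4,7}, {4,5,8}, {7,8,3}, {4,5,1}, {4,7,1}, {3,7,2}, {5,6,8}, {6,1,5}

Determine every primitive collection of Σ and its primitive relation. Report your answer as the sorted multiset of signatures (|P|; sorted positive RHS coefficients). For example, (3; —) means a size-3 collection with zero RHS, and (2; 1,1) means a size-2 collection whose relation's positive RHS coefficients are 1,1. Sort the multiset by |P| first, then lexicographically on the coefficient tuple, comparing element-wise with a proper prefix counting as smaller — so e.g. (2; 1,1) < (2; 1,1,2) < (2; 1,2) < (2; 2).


|primitive collections| = 15. Relations:

  P = {1,8}:  v_{1} + v_{8} = 0  →  sig = (2; —)
  P = {2,4}:  v_{2} + v_{4} = 0  →  sig = (2; —)
  P = {1,2}:  v_{1} + v_{2} = v_{9}  →  sig = (2; 1)
  P = {1,3}:  v_{1} + v_{3} = v_{2}  →  sig = (2; 1)
  P = {2,5}:  v_{2} + v_{5} = v_{6}  →  sig = (2; 1)
  P = {2,8}:  v_{2} + v_{8} = v_{3}  →  sig = (2; 1)
  P = {3,4}:  v_{3} + v_{4} = v_{8}  →  sig = (2; 1)
  P = {4,6}:  v_{4} + v_{6} = v_{5}  →  sig = (2; 1)
  P = {4,9}:  v_{4} + v_{9} = v_{1}  →  sig = (2; 1)
  P = {6,7}:  v_{6} + v_{7} = v_{8}  →  sig = (2; 1)
  P = {8,9}:  v_{8} + v_{9} = v_{2}  →  sig = (2; 1)
  P = {3,5}:  v_{3} + v_{5} = v_{6} + v_{8}  →  sig = (2; 1,1)
  P = {5,7}:  v_{5} + v_{7} = v_{4} + v_{8}  →  sig = (2; 1,1)
  P = {5,9}:  v_{5} + v_{9} = v_{1} + v_{6}  →  sig = (2; 1,1)
  P = {3,9}:  v_{3} + v_{9} = 2·v_{2}  →  sig = (2; 2)

Signatures (|P|; sorted positive RHS coefficients), sorted:
    (2; —)
    (2; —)
    (2; 1)
    (2; 1)
    (2; 1)
    (2; 1)
    (2; 1)
    (2; 1)
    (2; 1)
    (2; 1)
    (2; 1)
    (2; 1,1)
    (2; 1,1)
    (2; 1,1)
    (2; 2)


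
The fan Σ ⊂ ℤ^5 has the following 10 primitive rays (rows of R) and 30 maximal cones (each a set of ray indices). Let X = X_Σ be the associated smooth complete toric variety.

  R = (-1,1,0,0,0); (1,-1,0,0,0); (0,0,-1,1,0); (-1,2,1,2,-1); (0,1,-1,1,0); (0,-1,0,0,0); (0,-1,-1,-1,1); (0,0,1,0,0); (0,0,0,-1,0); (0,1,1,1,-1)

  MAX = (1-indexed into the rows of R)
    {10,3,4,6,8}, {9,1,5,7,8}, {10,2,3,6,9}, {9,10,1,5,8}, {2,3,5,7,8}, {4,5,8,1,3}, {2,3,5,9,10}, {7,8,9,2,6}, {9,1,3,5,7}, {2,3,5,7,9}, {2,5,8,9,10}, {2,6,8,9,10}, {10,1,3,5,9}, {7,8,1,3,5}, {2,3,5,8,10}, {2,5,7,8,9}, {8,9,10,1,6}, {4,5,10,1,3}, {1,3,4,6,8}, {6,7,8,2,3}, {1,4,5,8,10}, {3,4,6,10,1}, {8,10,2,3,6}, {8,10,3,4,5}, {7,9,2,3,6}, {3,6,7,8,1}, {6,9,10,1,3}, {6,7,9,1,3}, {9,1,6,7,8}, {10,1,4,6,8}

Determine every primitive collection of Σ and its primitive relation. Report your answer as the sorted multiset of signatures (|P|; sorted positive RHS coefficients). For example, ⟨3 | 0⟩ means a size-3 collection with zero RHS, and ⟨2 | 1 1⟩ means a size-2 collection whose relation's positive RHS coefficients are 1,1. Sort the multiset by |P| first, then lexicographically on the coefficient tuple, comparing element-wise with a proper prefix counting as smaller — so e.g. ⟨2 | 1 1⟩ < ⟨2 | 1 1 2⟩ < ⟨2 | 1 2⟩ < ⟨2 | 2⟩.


Σ has 8 primitive collections:

  • {1,2}:  v_{1} + v_{2} = 0 — sig = ⟨2 | 0⟩
  • {7,10}:  v_{7} + v_{10} = 0 — sig = ⟨2 | 0⟩
  • {5,6}:  v_{5} + v_{6} = v_{3} — sig = ⟨2 | 1⟩
  • {4,9}:  v_{4} + v_{9} = v_{1} + v_{10} — sig = ⟨2 | 1 1⟩
  • {2,4}:  v_{2} + v_{4} = v_{3} + v_{8} + v_{10} — sig = ⟨2 | 1 1 1⟩
  • {4,7}:  v_{4} + v_{7} = v_{1} + v_{3} + v_{8} — sig = ⟨2 | 1 1 1⟩
  • {3,8,9}:  v_{3} + v_{8} + v_{9} = 0 — sig = ⟨3 | 0⟩
  • {1,3,8,10}:  v_{1} + v_{3} + v_{8} + v_{10} = v_{4} — sig = ⟨4 | 1⟩

Sorted signature multiset PRS(X):
[⟨2 | 0⟩, ⟨2 | 0⟩, ⟨2 | 1⟩, ⟨2 | 1 1⟩, ⟨2 | 1 1 1⟩, ⟨2 | 1 1 1⟩, ⟨3 | 0⟩, ⟨4 | 1⟩]


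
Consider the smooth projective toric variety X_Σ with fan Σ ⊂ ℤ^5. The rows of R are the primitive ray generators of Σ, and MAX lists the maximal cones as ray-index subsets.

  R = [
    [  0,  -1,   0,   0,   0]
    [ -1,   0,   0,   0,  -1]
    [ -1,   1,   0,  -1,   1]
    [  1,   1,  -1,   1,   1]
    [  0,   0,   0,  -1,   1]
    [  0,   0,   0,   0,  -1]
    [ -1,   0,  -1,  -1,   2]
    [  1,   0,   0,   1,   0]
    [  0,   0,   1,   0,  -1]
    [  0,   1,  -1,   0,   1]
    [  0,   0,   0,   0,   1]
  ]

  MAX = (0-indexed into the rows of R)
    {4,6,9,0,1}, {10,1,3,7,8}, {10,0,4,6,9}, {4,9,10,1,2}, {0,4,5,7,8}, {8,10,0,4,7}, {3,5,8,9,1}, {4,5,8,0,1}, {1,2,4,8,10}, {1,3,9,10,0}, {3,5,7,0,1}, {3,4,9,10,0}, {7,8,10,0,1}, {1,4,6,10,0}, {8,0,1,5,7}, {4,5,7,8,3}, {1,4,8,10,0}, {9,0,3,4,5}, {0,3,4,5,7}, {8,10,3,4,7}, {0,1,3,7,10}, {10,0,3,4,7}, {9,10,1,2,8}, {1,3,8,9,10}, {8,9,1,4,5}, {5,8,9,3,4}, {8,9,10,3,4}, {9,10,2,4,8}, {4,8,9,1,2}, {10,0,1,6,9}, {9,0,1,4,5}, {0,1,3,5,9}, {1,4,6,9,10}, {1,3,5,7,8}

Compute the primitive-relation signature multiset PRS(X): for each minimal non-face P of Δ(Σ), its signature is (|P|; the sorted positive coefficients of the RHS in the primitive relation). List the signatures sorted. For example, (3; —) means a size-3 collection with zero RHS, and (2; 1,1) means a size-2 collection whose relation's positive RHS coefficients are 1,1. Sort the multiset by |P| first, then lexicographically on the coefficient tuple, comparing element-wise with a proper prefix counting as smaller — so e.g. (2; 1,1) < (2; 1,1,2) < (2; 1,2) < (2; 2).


17 minimal non-faces of Δ(Σ) (on 11 rays):

  {5,10}:  v_{5} + v_{10} = 0 — sig = (2; —)
  {7,9}:  v_{7} + v_{9} = v_{3} — sig = (2; 1)
  {0,2}:  v_{0} + v_{2} = v_{1} + v_{4} + v_{10} — sig = (2; 1,1,1)
  {2,7}:  v_{2} + v_{7} = v_{8} + v_{9} + v_{10} — sig = (2; 1,1,1)
  {6,7}:  v_{6} + v_{7} = v_{0} + v_{9} + v_{10} — sig = (2; 1,1,1)
  {6,8}:  v_{6} + v_{8} = v_{1} + v_{4} + v_{10} — sig = (2; 1,1,1)
  {2,5}:  v_{2} + v_{5} = v_{1} + v_{4} + v_{8} + v_{9} — sig = (2; 1,1,1,1)
  {5,6}:  v_{5} + v_{6} = v_{0} + v_{1} + v_{4} + v_{9} — sig = (2; 1,1,1,1)
  {2,3}:  v_{2} + v_{3} = v_{8} + 2·v_{9} + v_{10} — sig = (2; 1,1,2)
  {3,6}:  v_{3} + v_{6} = v_{0} + 2·v_{9} + v_{10} — sig = (2; 1,1,2)
  {2,6}:  v_{2} + v_{6} = 2·v_{1} + 2·v_{4} + v_{9} + 2·v_{10} — sig = (2; 1,2,2,2)
  {0,8,9}:  v_{0} + v_{8} + v_{9} = 0 — sig = (3; —)
  {1,4,7}:  v_{1} + v_{4} + v_{7} = 0 — sig = (3; —)
  {0,3,8}:  v_{0} + v_{3} + v_{8} = v_{7} — sig = (3; 1)
  {1,3,4}:  v_{1} + v_{3} + v_{4} = v_{9} — sig = (3; 1)
  {0,1,4,9,10}:  v_{0} + v_{1} + v_{4} + v_{9} + v_{10} = v_{6} — sig = (5; 1)
  {1,4,8,9,10}:  v_{1} + v_{4} + v_{8} + v_{9} + v_{10} = v_{2} — sig = (5; 1)

Sorted signature multiset PRS(X):
    |P|=2: 11 collections, coeffs (), (1), (1,1,1), (1,1,1), (1,1,1), (1,1,1), (1,1,1,1), (1,1,1,1), (1,1,2), (1,1,2), (1,2,2,2)
    |P|=3: 4 collections, coeffs (), (), (1), (1)
    |P|=5: 2 collections, coeffs (1), (1)


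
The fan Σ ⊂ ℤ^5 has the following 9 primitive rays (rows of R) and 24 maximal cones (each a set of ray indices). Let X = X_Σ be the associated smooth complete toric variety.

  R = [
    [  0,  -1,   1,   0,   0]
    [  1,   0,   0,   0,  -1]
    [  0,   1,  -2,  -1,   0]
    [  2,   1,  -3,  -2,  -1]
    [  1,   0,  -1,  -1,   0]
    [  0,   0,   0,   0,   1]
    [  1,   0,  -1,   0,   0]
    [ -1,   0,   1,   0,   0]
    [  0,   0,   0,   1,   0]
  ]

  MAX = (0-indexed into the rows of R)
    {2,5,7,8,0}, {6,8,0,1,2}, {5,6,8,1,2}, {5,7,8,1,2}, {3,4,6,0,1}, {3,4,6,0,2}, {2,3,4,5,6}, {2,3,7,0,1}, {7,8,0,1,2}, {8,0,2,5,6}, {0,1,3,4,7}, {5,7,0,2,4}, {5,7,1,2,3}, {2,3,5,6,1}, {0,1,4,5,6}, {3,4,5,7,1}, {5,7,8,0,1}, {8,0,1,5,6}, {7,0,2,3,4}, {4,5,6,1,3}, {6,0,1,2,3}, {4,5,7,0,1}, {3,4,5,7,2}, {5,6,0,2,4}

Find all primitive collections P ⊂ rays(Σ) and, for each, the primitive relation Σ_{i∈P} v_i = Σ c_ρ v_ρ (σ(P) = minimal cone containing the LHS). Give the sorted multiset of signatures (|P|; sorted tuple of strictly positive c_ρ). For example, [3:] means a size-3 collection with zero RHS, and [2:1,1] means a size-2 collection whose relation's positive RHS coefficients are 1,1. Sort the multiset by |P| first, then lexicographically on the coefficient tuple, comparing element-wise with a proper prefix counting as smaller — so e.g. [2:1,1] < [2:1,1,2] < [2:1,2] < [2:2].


6 collections generate NE(X_Σ); each relation:

  • {6,7}:  v_{6} + v_{7} = 0 — sig = [2:]
  • {4,8}:  v_{4} + v_{8} = v_{6} — sig = [2:1]
  • {3,8}:  v_{3} + v_{8} = v_{1} + v_{2} + v_{6} — sig = [2:1,1,1]
  • {1,2,4}:  v_{1} + v_{2} + v_{4} = v_{3} — sig = [3:1]
  • {0,3,5}:  v_{0} + v_{3} + v_{5} = 2·v_{4} — sig = [3:2]
  • {0,1,2,5}:  v_{0} + v_{1} + v_{2} + v_{5} = v_{4} — sig = [4:1]

so the primitive-relation signature multiset is
[[2:], [2:1], [2:1,1,1], [3:1], [3:2], [4:1]]


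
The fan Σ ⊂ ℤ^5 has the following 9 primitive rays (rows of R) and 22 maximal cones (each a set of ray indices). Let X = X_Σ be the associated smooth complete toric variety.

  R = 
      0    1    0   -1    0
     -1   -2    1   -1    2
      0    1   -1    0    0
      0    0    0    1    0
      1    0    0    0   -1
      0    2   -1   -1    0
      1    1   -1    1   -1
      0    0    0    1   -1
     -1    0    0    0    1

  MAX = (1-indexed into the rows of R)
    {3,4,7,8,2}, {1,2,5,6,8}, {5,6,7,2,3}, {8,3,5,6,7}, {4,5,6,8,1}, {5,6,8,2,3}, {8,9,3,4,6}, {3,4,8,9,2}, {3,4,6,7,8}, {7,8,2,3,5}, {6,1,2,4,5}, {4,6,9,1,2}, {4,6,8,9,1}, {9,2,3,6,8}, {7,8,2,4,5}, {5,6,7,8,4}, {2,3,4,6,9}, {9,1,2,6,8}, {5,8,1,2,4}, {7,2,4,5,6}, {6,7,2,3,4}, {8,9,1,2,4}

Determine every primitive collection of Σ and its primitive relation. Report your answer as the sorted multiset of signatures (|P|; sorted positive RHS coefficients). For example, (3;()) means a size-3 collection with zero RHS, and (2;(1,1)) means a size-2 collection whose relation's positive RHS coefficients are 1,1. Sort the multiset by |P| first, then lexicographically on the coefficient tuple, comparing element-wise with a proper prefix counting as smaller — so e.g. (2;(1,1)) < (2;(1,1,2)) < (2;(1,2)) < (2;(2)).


7 collections generate NE(X_Σ); each relation:

  • {5,9}:  v_{5} + v_{9} = 0 ; sig = (2;())
  • {1,3}:  v_{1} + v_{3} = v_{6} ; sig = (2;(1))
  • {7,9}:  v_{7} + v_{9} = v_{3} + v_{4} ; sig = (2;(1,1))
  • {1,7}:  v_{1} + v_{7} = v_{4} + v_{5} + v_{6} ; sig = (2;(1,1,1))
  • {3,4,5}:  v_{3} + v_{4} + v_{5} = v_{7} ; sig = (3;(1))
  • {2,4,6,8}:  v_{2} + v_{4} + v_{6} + v_{8} = v_{9} ; sig = (4;(1))
  • {2,6,7,8}:  v_{2} + v_{6} + v_{7} + v_{8} = v_{3} ; sig = (4;(1))

Signatures (|P|; sorted positive RHS coefficients), sorted:
{ (2;()),  (2;(1)),  (2;(1,1)),  (2;(1,1,1)),  (3;(1)),  (4;(1)) ×2 }


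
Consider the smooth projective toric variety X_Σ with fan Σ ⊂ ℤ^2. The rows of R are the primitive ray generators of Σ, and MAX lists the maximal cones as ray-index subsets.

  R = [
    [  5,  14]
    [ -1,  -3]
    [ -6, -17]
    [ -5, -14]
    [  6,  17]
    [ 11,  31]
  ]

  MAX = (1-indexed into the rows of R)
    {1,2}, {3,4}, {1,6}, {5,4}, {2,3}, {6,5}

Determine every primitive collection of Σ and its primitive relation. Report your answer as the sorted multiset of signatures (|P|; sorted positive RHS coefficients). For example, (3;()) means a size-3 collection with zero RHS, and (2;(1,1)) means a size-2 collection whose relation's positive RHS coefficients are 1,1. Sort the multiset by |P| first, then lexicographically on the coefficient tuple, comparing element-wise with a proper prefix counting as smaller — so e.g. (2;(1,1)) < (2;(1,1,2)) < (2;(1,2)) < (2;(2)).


9 minimal non-faces of Δ(Σ) (on 6 rays):

  P = {1,4}:  v_{1} + v_{4} = 0  →  sig = (2;())
  P = {3,5}:  v_{3} + v_{5} = 0  →  sig = (2;())
  P = {1,3}:  v_{1} + v_{3} = v_{2}  →  sig = (2;(1))
  P = {1,5}:  v_{1} + v_{5} = v_{6}  →  sig = (2;(1))
  P = {2,4}:  v_{2} + v_{4} = v_{3}  →  sig = (2;(1))
  P = {2,5}:  v_{2} + v_{5} = v_{1}  →  sig = (2;(1))
  P = {3,6}:  v_{3} + v_{6} = v_{1}  →  sig = (2;(1))
  P = {4,6}:  v_{4} + v_{6} = v_{5}  →  sig = (2;(1))
  P = {2,6}:  v_{2} + v_{6} = 2·v_{1}  →  sig = (2;(2))

Signatures (|P|; sorted positive RHS coefficients), sorted:
    (2;())
    (2;())
    (2;(1))
    (2;(1))
    (2;(1))
    (2;(1))
    (2;(1))
    (2;(1))
    (2;(2))


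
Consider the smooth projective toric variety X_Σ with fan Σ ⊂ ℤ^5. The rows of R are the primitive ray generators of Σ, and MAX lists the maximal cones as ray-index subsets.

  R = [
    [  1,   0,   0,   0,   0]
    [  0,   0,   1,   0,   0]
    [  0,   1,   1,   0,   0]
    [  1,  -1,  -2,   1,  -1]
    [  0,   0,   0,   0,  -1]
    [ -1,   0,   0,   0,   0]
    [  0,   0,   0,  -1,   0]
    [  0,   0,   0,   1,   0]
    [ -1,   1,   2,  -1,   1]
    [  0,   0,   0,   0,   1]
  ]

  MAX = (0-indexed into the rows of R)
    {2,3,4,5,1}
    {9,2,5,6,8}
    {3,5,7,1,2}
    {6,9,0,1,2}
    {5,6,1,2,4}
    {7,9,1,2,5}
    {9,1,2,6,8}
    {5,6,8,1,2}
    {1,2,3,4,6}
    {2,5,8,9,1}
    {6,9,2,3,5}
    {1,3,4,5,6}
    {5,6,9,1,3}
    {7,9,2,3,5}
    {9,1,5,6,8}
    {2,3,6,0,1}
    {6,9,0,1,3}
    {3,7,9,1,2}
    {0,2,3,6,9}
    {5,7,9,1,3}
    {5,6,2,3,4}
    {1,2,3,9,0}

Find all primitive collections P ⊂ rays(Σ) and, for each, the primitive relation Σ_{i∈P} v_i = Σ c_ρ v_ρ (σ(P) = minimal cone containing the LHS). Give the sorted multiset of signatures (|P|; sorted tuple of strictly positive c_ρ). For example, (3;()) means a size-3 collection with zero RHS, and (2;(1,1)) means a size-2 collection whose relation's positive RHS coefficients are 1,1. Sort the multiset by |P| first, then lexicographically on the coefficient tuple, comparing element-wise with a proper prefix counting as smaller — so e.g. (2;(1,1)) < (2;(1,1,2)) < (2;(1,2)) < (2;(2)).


|primitive collections| = 14. Relations:

  P = {0,5}:  v_{0} + v_{5} = 0  so sig = (2;())
  P = {3,8}:  v_{3} + v_{8} = 0  so sig = (2;())
  P = {4,9}:  v_{4} + v_{9} = 0  so sig = (2;())
  P = {6,7}:  v_{6} + v_{7} = 0  so sig = (2;())
  P = {0,4}:  v_{0} + v_{4} = v_{1} + v_{2} + v_{3} + v_{6}  so sig = (2;(1,1,1,1))
  P = {0,7}:  v_{0} + v_{7} = v_{1} + v_{2} + v_{3} + v_{9}  so sig = (2;(1,1,1,1))
  P = {0,8}:  v_{0} + v_{8} = v_{1} + v_{2} + v_{6} + v_{9}  so sig = (2;(1,1,1,1))
  P = {4,7}:  v_{4} + v_{7} = v_{1} + v_{2} + v_{3} + v_{5}  so sig = (2;(1,1,1,1))
  P = {4,8}:  v_{4} + v_{8} = v_{1} + v_{2} + v_{5} + v_{6}  so sig = (2;(1,1,1,1))
  P = {7,8}:  v_{7} + v_{8} = v_{1} + v_{2} + v_{5} + v_{9}  so sig = (2;(1,1,1,1))
  P = {1,2,3,5,6}:  v_{1} + v_{2} + v_{3} + v_{5} + v_{6} = v_{4}  so sig = (5;(1))
  P = {1,2,3,5,9}:  v_{1} + v_{2} + v_{3} + v_{5} + v_{9} = v_{7}  so sig = (5;(1))
  P = {1,2,3,6,9}:  v_{1} + v_{2} + v_{3} + v_{6} + v_{9} = v_{0}  so sig = (5;(1))
  P = {1,2,5,6,9}:  v_{1} + v_{2} + v_{5} + v_{6} + v_{9} = v_{8}  so sig = (5;(1))

Signatures (|P|; sorted positive RHS coefficients), sorted:
    |P|=2: 10 collections, coeffs (), (), (), (), (1,1,1,1), (1,1,1,1), (1,1,1,1), (1,1,1,1), (1,1,1,1), (1,1,1,1)
    |P|=5: 4 collections, coeffs (1), (1), (1), (1)


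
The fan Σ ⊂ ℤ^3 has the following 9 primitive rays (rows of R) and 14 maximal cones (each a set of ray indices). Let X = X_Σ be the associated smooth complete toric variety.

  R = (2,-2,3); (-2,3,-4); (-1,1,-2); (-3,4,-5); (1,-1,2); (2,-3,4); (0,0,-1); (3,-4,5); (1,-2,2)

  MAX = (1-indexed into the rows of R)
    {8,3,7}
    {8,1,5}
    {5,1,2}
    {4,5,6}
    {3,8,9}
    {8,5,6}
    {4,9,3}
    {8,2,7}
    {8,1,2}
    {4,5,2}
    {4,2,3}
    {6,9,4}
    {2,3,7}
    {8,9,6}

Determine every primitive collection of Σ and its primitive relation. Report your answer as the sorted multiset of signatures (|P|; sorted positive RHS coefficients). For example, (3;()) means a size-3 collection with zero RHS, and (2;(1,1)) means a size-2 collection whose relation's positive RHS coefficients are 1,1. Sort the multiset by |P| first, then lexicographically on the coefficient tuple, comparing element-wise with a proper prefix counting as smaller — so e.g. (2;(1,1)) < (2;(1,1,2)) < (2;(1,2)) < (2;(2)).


Σ has 17 primitive collections:

  • {2,6}:  v_{2} + v_{6} = 0 — sig = (2;())
  • {3,5}:  v_{3} + v_{5} = 0 — sig = (2;())
  • {4,8}:  v_{4} + v_{8} = 0 — sig = (2;())
  • {1,9}:  v_{1} + v_{9} = v_{8} — sig = (2;(1))
  • {2,9}:  v_{2} + v_{9} = v_{3} — sig = (2;(1))
  • {3,6}:  v_{3} + v_{6} = v_{9} — sig = (2;(1))
  • {5,9}:  v_{5} + v_{9} = v_{6} — sig = (2;(1))
  • {1,3}:  v_{1} + v_{3} = v_{2} + v_{8} — sig = (2;(1,1))
  • {1,4}:  v_{1} + v_{4} = v_{2} + v_{5} — sig = (2;(1,1))
  • {1,6}:  v_{1} + v_{6} = v_{5} + v_{8} — sig = (2;(1,1))
  • {4,7}:  v_{4} + v_{7} = v_{2} + v_{3} — sig = (2;(1,1))
  • {5,7}:  v_{5} + v_{7} = v_{2} + v_{8} — sig = (2;(1,1))
  • {6,7}:  v_{6} + v_{7} = v_{3} + v_{8} — sig = (2;(1,1))
  • {7,9}:  v_{7} + v_{9} = 2·v_{3} + v_{8} — sig = (2;(1,2))
  • {1,7}:  v_{1} + v_{7} = 2·v_{2} + 2·v_{8} — sig = (2;(2,2))
  • {2,3,8}:  v_{2} + v_{3} + v_{8} = v_{7} — sig = (3;(1))
  • {2,5,8}:  v_{2} + v_{5} + v_{8} = v_{1} — sig = (3;(1))

Sorted signature multiset PRS(X):
{ (2;()) ×3,  (2;(1)) ×4,  (2;(1,1)) ×6,  (2;(1,2)),  (2;(2,2)),  (3;(1)) ×2 }


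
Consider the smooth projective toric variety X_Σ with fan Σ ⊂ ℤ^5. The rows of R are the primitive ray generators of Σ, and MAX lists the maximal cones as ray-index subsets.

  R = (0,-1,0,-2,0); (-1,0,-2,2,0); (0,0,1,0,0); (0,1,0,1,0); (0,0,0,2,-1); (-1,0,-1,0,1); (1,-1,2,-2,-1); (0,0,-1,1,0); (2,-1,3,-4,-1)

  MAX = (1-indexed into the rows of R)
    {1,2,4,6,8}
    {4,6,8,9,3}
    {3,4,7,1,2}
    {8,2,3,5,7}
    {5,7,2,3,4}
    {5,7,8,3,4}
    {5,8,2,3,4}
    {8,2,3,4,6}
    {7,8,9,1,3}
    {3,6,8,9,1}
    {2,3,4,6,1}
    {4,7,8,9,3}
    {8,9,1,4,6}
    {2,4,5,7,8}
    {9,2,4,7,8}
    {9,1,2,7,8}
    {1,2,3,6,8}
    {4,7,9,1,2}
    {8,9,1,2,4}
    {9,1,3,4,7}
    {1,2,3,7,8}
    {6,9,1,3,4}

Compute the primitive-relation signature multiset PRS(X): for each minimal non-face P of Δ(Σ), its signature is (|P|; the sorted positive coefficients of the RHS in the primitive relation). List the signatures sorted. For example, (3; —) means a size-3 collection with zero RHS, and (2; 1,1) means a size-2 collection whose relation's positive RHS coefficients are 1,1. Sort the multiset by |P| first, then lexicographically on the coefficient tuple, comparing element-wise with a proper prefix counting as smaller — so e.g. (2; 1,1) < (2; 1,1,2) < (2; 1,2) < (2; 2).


Minimal non-faces — 9 found among 9 rays, 22 max cones:

  • {1,5}:  v_{1} + v_{5} = v_{2} + v_{7} ; sig = (2; 1,1)
  • {5,6}:  v_{5} + v_{6} = v_{2} + v_{3} ; sig = (2; 1,1)
  • {6,7}:  v_{6} + v_{7} = v_{1} + v_{3} ; sig = (2; 1,1)
  • {5,9}:  v_{5} + v_{9} = v_{4} + 2·v_{7} + v_{8} ; sig = (2; 1,1,2)
  • {2,3,9}:  v_{2} + v_{3} + v_{9} = v_{7} ; sig = (3; 1)
  • {2,6,9}:  v_{2} + v_{6} + v_{9} = v_{1} ; sig = (3; 1)
  • {1,3,4,8}:  v_{1} + v_{3} + v_{4} + v_{8} = 0 ; sig = (4; —)
  • {1,4,7,8}:  v_{1} + v_{4} + v_{7} + v_{8} = v_{2} + v_{9} ; sig = (4; 1,1)
  • {2,3,4,7,8}:  v_{2} + v_{3} + v_{4} + v_{7} + v_{8} = v_{5} ; sig = (5; 1)

so the primitive-relation signature multiset is
{ (2; 1,1) ×3,  (2; 1,1,2),  (3; 1) ×2,  (4; —),  (4; 1,1),  (5; 1) }


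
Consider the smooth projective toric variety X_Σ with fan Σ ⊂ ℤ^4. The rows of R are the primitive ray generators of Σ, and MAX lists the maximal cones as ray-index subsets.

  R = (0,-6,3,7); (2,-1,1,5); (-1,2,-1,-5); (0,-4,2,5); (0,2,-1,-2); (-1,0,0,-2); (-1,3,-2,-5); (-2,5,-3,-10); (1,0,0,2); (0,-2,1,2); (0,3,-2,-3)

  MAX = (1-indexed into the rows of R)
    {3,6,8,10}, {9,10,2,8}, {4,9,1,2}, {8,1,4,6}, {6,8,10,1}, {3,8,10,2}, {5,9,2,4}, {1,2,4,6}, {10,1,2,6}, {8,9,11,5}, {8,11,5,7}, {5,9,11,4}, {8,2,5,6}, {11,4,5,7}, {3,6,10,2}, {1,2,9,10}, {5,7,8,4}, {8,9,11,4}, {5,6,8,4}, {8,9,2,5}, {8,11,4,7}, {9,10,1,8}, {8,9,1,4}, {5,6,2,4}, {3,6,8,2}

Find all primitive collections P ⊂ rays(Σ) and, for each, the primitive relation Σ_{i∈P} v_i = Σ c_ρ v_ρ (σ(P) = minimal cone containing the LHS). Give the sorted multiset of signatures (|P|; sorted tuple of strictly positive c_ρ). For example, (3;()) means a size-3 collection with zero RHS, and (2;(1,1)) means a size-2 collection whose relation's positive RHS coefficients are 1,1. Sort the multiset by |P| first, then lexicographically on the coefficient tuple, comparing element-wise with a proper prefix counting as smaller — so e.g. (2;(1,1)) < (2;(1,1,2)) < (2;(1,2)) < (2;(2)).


Primitive collections (24):

  P={5,10}:  v_{5} + v_{10} = 0  ⇒ sig = (2;())
  P={6,9}:  v_{6} + v_{9} = 0  ⇒ sig = (2;())
  P={1,5}:  v_{1} + v_{5} = v_{4}  ⇒ sig = (2;(1))
  P={3,7}:  v_{3} + v_{7} = v_{8}  ⇒ sig = (2;(1))
  P={4,10}:  v_{4} + v_{10} = v_{1}  ⇒ sig = (2;(1))
  P={6,11}:  v_{6} + v_{11} = v_{7}  ⇒ sig = (2;(1))
  P={7,9}:  v_{7} + v_{9} = v_{11}  ⇒ sig = (2;(1))
  P={2,7}:  v_{2} + v_{7} = v_{5} + v_{9}  ⇒ sig = (2;(1,1))
  P={3,4}:  v_{3} + v_{4} = v_{6} + v_{10}  ⇒ sig = (2;(1,1))
  P={3,11}:  v_{3} + v_{11} = v_{8} + v_{9}  ⇒ sig = (2;(1,1))
  P={3,5}:  v_{3} + v_{5} = v_{2} + v_{6} + v_{8}  ⇒ sig = (2;(1,1,1))
  P={3,9}:  v_{3} + v_{9} = v_{2} + v_{8} + v_{10}  ⇒ sig = (2;(1,1,1))
  P={6,7}:  v_{6} + v_{7} = v_{4} + v_{5} + v_{8}  ⇒ sig = (2;(1,1,1))
  P={7,10}:  v_{7} + v_{10} = v_{4} + v_{8} + v_{9}  ⇒ sig = (2;(1,1,1))
  P={1,7}:  v_{1} + v_{7} = 2·v_{4} + v_{8} + v_{9}  ⇒ sig = (2;(1,1,2))
  P={10,11}:  v_{10} + v_{11} = v_{4} + v_{8} + 2·v_{9}  ⇒ sig = (2;(1,1,2))
  P={1,3}:  v_{1} + v_{3} = v_{6} + 2·v_{10}  ⇒ sig = (2;(1,2))
  P={2,11}:  v_{2} + v_{11} = v_{5} + 2·v_{9}  ⇒ sig = (2;(1,2))
  P={1,11}:  v_{1} + v_{11} = 2·v_{4} + v_{8} + 2·v_{9}  ⇒ sig = (2;(1,2,2))
  P={2,4,8}:  v_{2} + v_{4} + v_{8} = 0  ⇒ sig = (3;())
  P={1,2,8}:  v_{1} + v_{2} + v_{8} = v_{10}  ⇒ sig = (3;(1))
  P={2,6,8,10}:  v_{2} + v_{6} + v_{8} + v_{10} = v_{3}  ⇒ sig = (4;(1))
  P={4,5,8,9}:  v_{4} + v_{5} + v_{8} + v_{9} = v_{7}  ⇒ sig = (4;(1))
  P={4,5,8,11}:  v_{4} + v_{5} + v_{8} + v_{11} = 2·v_{7}  ⇒ sig = (4;(2))

Signatures (|P|; sorted positive RHS coefficients), sorted:
    |P|=2: 19 collections, coeffs (), (), (1), (1), (1), (1), (1), (1,1), (1,1), (1,1), (1,1,1), (1,1,1), (1,1,1), (1,1,1), (1,1,2), (1,1,2), (1,2), (1,2), (1,2,2)
    |P|=3: 2 collections, coeffs (), (1)
    |P|=4: 3 collections, coeffs (1), (1), (2)
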